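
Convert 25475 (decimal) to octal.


Divide by 8 repeatedly:
25475 ÷ 8 = 3184 remainder 3
3184 ÷ 8 = 398 remainder 0
398 ÷ 8 = 49 remainder 6
49 ÷ 8 = 6 remainder 1
6 ÷ 8 = 0 remainder 6
Reading remainders bottom-up:
= 0o61603


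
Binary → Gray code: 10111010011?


Binary: 10111010011
Gray code: G = B XOR (B >> 1)
B >> 1 = 01011101001
10111010011 XOR 01011101001:
  1 XOR 0 = 1
  0 XOR 1 = 1
  1 XOR 0 = 1
  1 XOR 1 = 0
  1 XOR 1 = 0
  0 XOR 1 = 1
  1 XOR 0 = 1
  0 XOR 1 = 1
  0 XOR 0 = 0
  1 XOR 0 = 1
  1 XOR 1 = 0
= 11100111010


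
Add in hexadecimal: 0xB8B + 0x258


Align and add column by column (LSB to MSB, each column mod 16 with carry):
  0B8B
+ 0258
  ----
  col 0: B(11) + 8(8) + 0 (carry in) = 19 → 3(3), carry out 1
  col 1: 8(8) + 5(5) + 1 (carry in) = 14 → E(14), carry out 0
  col 2: B(11) + 2(2) + 0 (carry in) = 13 → D(13), carry out 0
  col 3: 0(0) + 0(0) + 0 (carry in) = 0 → 0(0), carry out 0
Reading digits MSB→LSB: 0DE3
Strip leading zeros: DE3
= 0xDE3


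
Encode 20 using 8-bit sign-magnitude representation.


Sign bit: 0 (positive)
Magnitude: 20 = 0010100
= 00010100


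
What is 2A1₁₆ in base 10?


Positional values:
Position 0: 1 × 16^0 = 1 × 1 = 1
Position 1: A × 16^1 = 10 × 16 = 160
Position 2: 2 × 16^2 = 2 × 256 = 512
Sum = 1 + 160 + 512
= 673


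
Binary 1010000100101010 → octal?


Group into 3-bit groups: 001010000100101010
  001 = 1
  010 = 2
  000 = 0
  100 = 4
  101 = 5
  010 = 2
= 0o120452


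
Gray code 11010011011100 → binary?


Gray code: 11010011011100
MSB stays the same: 1
Each subsequent bit = prev_binary XOR current_gray:
  B[1] = 1 XOR 1 = 0
  B[2] = 0 XOR 0 = 0
  B[3] = 0 XOR 1 = 1
  B[4] = 1 XOR 0 = 1
  B[5] = 1 XOR 0 = 1
  B[6] = 1 XOR 1 = 0
  B[7] = 0 XOR 1 = 1
  B[8] = 1 XOR 0 = 1
  B[9] = 1 XOR 1 = 0
  B[10] = 0 XOR 1 = 1
  B[11] = 1 XOR 1 = 0
  B[12] = 0 XOR 0 = 0
  B[13] = 0 XOR 0 = 0
= 10011101101000 (10088 decimal)


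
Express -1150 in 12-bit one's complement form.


Original: 010001111110
Invert all bits:
  bit 0: 0 → 1
  bit 1: 1 → 0
  bit 2: 0 → 1
  bit 3: 0 → 1
  bit 4: 0 → 1
  bit 5: 1 → 0
  bit 6: 1 → 0
  bit 7: 1 → 0
  bit 8: 1 → 0
  bit 9: 1 → 0
  bit 10: 1 → 0
  bit 11: 0 → 1
= 101110000001


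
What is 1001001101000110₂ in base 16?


Group into 4-bit nibbles: 1001001101000110
  1001 = 9
  0011 = 3
  0100 = 4
  0110 = 6
= 0x9346


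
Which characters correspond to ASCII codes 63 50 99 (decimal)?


Codes (decimal): 63 50 99
Per-code ASCII lookup:
  63  (special character) → '?'
  50  (range 48-57: digits, 50 - 48 = 2) → '2'
  99  (range 97-122: lowercase, 99 - 97 = 2) → 'c'
= '?2c'


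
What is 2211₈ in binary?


Each octal digit → 3 binary bits:
  2 = 010
  2 = 010
  1 = 001
  1 = 001
Concatenate: 010 010 001 001
= 010010001001


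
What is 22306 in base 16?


Divide by 16 repeatedly:
22306 ÷ 16 = 1394 remainder 2 (2)
1394 ÷ 16 = 87 remainder 2 (2)
87 ÷ 16 = 5 remainder 7 (7)
5 ÷ 16 = 0 remainder 5 (5)
Reading remainders bottom-up:
= 0x5722


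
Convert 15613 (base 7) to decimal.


Positional values (base 7):
  3 × 7^0 = 3 × 1 = 3
  1 × 7^1 = 1 × 7 = 7
  6 × 7^2 = 6 × 49 = 294
  5 × 7^3 = 5 × 343 = 1715
  1 × 7^4 = 1 × 2401 = 2401
Sum = 3 + 7 + 294 + 1715 + 2401
= 4420


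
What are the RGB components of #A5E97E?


Hex: #A5E97E
R = A5₁₆ = 165
G = E9₁₆ = 233
B = 7E₁₆ = 126
= RGB(165, 233, 126)


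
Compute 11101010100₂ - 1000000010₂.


Align and subtract column by column (LSB to MSB, borrowing when needed):
  11101010100
- 01000000010
  -----------
  col 0: (0 - 0 borrow-in) - 0 → 0 - 0 = 0, borrow out 0
  col 1: (0 - 0 borrow-in) - 1 → borrow from next column: (0+2) - 1 = 1, borrow out 1
  col 2: (1 - 1 borrow-in) - 0 → 0 - 0 = 0, borrow out 0
  col 3: (0 - 0 borrow-in) - 0 → 0 - 0 = 0, borrow out 0
  col 4: (1 - 0 borrow-in) - 0 → 1 - 0 = 1, borrow out 0
  col 5: (0 - 0 borrow-in) - 0 → 0 - 0 = 0, borrow out 0
  col 6: (1 - 0 borrow-in) - 0 → 1 - 0 = 1, borrow out 0
  col 7: (0 - 0 borrow-in) - 0 → 0 - 0 = 0, borrow out 0
  col 8: (1 - 0 borrow-in) - 0 → 1 - 0 = 1, borrow out 0
  col 9: (1 - 0 borrow-in) - 1 → 1 - 1 = 0, borrow out 0
  col 10: (1 - 0 borrow-in) - 0 → 1 - 0 = 1, borrow out 0
Reading bits MSB→LSB: 10101010010
Strip leading zeros: 10101010010
= 10101010010


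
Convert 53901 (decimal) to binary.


Divide by 2 repeatedly:
53901 ÷ 2 = 26950 remainder 1
26950 ÷ 2 = 13475 remainder 0
13475 ÷ 2 = 6737 remainder 1
6737 ÷ 2 = 3368 remainder 1
3368 ÷ 2 = 1684 remainder 0
1684 ÷ 2 = 842 remainder 0
842 ÷ 2 = 421 remainder 0
421 ÷ 2 = 210 remainder 1
210 ÷ 2 = 105 remainder 0
105 ÷ 2 = 52 remainder 1
52 ÷ 2 = 26 remainder 0
26 ÷ 2 = 13 remainder 0
13 ÷ 2 = 6 remainder 1
6 ÷ 2 = 3 remainder 0
3 ÷ 2 = 1 remainder 1
1 ÷ 2 = 0 remainder 1
Reading remainders bottom-up:
= 1101001010001101


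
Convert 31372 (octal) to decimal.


Positional values:
Position 0: 2 × 8^0 = 2
Position 1: 7 × 8^1 = 56
Position 2: 3 × 8^2 = 192
Position 3: 1 × 8^3 = 512
Position 4: 3 × 8^4 = 12288
Sum = 2 + 56 + 192 + 512 + 12288
= 13050


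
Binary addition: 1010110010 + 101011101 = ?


Align and add column by column (LSB to MSB, carry propagating):
  01010110010
+ 00101011101
  -----------
  col 0: 0 + 1 + 0 (carry in) = 1 → bit 1, carry out 0
  col 1: 1 + 0 + 0 (carry in) = 1 → bit 1, carry out 0
  col 2: 0 + 1 + 0 (carry in) = 1 → bit 1, carry out 0
  col 3: 0 + 1 + 0 (carry in) = 1 → bit 1, carry out 0
  col 4: 1 + 1 + 0 (carry in) = 2 → bit 0, carry out 1
  col 5: 1 + 0 + 1 (carry in) = 2 → bit 0, carry out 1
  col 6: 0 + 1 + 1 (carry in) = 2 → bit 0, carry out 1
  col 7: 1 + 0 + 1 (carry in) = 2 → bit 0, carry out 1
  col 8: 0 + 1 + 1 (carry in) = 2 → bit 0, carry out 1
  col 9: 1 + 0 + 1 (carry in) = 2 → bit 0, carry out 1
  col 10: 0 + 0 + 1 (carry in) = 1 → bit 1, carry out 0
Reading bits MSB→LSB: 10000001111
Strip leading zeros: 10000001111
= 10000001111


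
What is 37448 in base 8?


Divide by 8 repeatedly:
37448 ÷ 8 = 4681 remainder 0
4681 ÷ 8 = 585 remainder 1
585 ÷ 8 = 73 remainder 1
73 ÷ 8 = 9 remainder 1
9 ÷ 8 = 1 remainder 1
1 ÷ 8 = 0 remainder 1
Reading remainders bottom-up:
= 0o111110


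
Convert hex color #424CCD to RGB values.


Hex: #424CCD
R = 42₁₆ = 66
G = 4C₁₆ = 76
B = CD₁₆ = 205
= RGB(66, 76, 205)


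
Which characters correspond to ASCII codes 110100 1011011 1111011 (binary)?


Codes (binary): 110100 1011011 1111011
Per-code ASCII lookup:
  110100 = 52  (range 48-57: digits, 52 - 48 = 4) → '4'
  1011011 = 91  (special character) → '['
  1111011 = 123  (special character) → '{'
= '4[{'


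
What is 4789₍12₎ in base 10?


Positional values (base 12):
  9 × 12^0 = 9 × 1 = 9
  8 × 12^1 = 8 × 12 = 96
  7 × 12^2 = 7 × 144 = 1008
  4 × 12^3 = 4 × 1728 = 6912
Sum = 9 + 96 + 1008 + 6912
= 8025


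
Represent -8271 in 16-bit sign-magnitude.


Sign bit: 1 (negative)
Magnitude: 8271 = 010000001001111
= 1010000001001111


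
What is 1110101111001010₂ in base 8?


Group into 3-bit groups: 001110101111001010
  001 = 1
  110 = 6
  101 = 5
  111 = 7
  001 = 1
  010 = 2
= 0o165712


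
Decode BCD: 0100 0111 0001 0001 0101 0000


Each 4-bit group → digit:
  0100 → 4
  0111 → 7
  0001 → 1
  0001 → 1
  0101 → 5
  0000 → 0
= 471150


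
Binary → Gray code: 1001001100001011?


Binary: 1001001100001011
Gray code: G = B XOR (B >> 1)
B >> 1 = 0100100110000101
1001001100001011 XOR 0100100110000101:
  1 XOR 0 = 1
  0 XOR 1 = 1
  0 XOR 0 = 0
  1 XOR 0 = 1
  0 XOR 1 = 1
  0 XOR 0 = 0
  1 XOR 0 = 1
  1 XOR 1 = 0
  0 XOR 1 = 1
  0 XOR 0 = 0
  0 XOR 0 = 0
  0 XOR 0 = 0
  1 XOR 0 = 1
  0 XOR 1 = 1
  1 XOR 0 = 1
  1 XOR 1 = 0
= 1101101010001110


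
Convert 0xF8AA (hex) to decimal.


Positional values:
Position 0: A × 16^0 = 10 × 1 = 10
Position 1: A × 16^1 = 10 × 16 = 160
Position 2: 8 × 16^2 = 8 × 256 = 2048
Position 3: F × 16^3 = 15 × 4096 = 61440
Sum = 10 + 160 + 2048 + 61440
= 63658


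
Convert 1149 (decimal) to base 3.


Divide by 3 repeatedly:
1149 ÷ 3 = 383 remainder 0
383 ÷ 3 = 127 remainder 2
127 ÷ 3 = 42 remainder 1
42 ÷ 3 = 14 remainder 0
14 ÷ 3 = 4 remainder 2
4 ÷ 3 = 1 remainder 1
1 ÷ 3 = 0 remainder 1
Reading remainders bottom-up:
= 1120120


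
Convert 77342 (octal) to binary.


Each octal digit → 3 binary bits:
  7 = 111
  7 = 111
  3 = 011
  4 = 100
  2 = 010
Concatenate: 111 111 011 100 010
= 111111011100010


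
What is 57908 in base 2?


Divide by 2 repeatedly:
57908 ÷ 2 = 28954 remainder 0
28954 ÷ 2 = 14477 remainder 0
14477 ÷ 2 = 7238 remainder 1
7238 ÷ 2 = 3619 remainder 0
3619 ÷ 2 = 1809 remainder 1
1809 ÷ 2 = 904 remainder 1
904 ÷ 2 = 452 remainder 0
452 ÷ 2 = 226 remainder 0
226 ÷ 2 = 113 remainder 0
113 ÷ 2 = 56 remainder 1
56 ÷ 2 = 28 remainder 0
28 ÷ 2 = 14 remainder 0
14 ÷ 2 = 7 remainder 0
7 ÷ 2 = 3 remainder 1
3 ÷ 2 = 1 remainder 1
1 ÷ 2 = 0 remainder 1
Reading remainders bottom-up:
= 1110001000110100


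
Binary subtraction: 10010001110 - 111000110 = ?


Align and subtract column by column (LSB to MSB, borrowing when needed):
  10010001110
- 00111000110
  -----------
  col 0: (0 - 0 borrow-in) - 0 → 0 - 0 = 0, borrow out 0
  col 1: (1 - 0 borrow-in) - 1 → 1 - 1 = 0, borrow out 0
  col 2: (1 - 0 borrow-in) - 1 → 1 - 1 = 0, borrow out 0
  col 3: (1 - 0 borrow-in) - 0 → 1 - 0 = 1, borrow out 0
  col 4: (0 - 0 borrow-in) - 0 → 0 - 0 = 0, borrow out 0
  col 5: (0 - 0 borrow-in) - 0 → 0 - 0 = 0, borrow out 0
  col 6: (0 - 0 borrow-in) - 1 → borrow from next column: (0+2) - 1 = 1, borrow out 1
  col 7: (1 - 1 borrow-in) - 1 → borrow from next column: (0+2) - 1 = 1, borrow out 1
  col 8: (0 - 1 borrow-in) - 1 → borrow from next column: (-1+2) - 1 = 0, borrow out 1
  col 9: (0 - 1 borrow-in) - 0 → borrow from next column: (-1+2) - 0 = 1, borrow out 1
  col 10: (1 - 1 borrow-in) - 0 → 0 - 0 = 0, borrow out 0
Reading bits MSB→LSB: 01011001000
Strip leading zeros: 1011001000
= 1011001000


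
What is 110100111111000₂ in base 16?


Group into 4-bit nibbles: 0110100111111000
  0110 = 6
  1001 = 9
  1111 = F
  1000 = 8
= 0x69F8


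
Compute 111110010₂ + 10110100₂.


Align and add column by column (LSB to MSB, carry propagating):
  0111110010
+ 0010110100
  ----------
  col 0: 0 + 0 + 0 (carry in) = 0 → bit 0, carry out 0
  col 1: 1 + 0 + 0 (carry in) = 1 → bit 1, carry out 0
  col 2: 0 + 1 + 0 (carry in) = 1 → bit 1, carry out 0
  col 3: 0 + 0 + 0 (carry in) = 0 → bit 0, carry out 0
  col 4: 1 + 1 + 0 (carry in) = 2 → bit 0, carry out 1
  col 5: 1 + 1 + 1 (carry in) = 3 → bit 1, carry out 1
  col 6: 1 + 0 + 1 (carry in) = 2 → bit 0, carry out 1
  col 7: 1 + 1 + 1 (carry in) = 3 → bit 1, carry out 1
  col 8: 1 + 0 + 1 (carry in) = 2 → bit 0, carry out 1
  col 9: 0 + 0 + 1 (carry in) = 1 → bit 1, carry out 0
Reading bits MSB→LSB: 1010100110
Strip leading zeros: 1010100110
= 1010100110


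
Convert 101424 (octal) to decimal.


Positional values:
Position 0: 4 × 8^0 = 4
Position 1: 2 × 8^1 = 16
Position 2: 4 × 8^2 = 256
Position 3: 1 × 8^3 = 512
Position 4: 0 × 8^4 = 0
Position 5: 1 × 8^5 = 32768
Sum = 4 + 16 + 256 + 512 + 0 + 32768
= 33556


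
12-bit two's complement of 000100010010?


Original: 000100010010
Step 1 - Invert all bits: 111011101101
Step 2 - Add 1: 111011101101 + 1
= 111011101110 (represents -274)


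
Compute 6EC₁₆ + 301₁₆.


Align and add column by column (LSB to MSB, each column mod 16 with carry):
  06EC
+ 0301
  ----
  col 0: C(12) + 1(1) + 0 (carry in) = 13 → D(13), carry out 0
  col 1: E(14) + 0(0) + 0 (carry in) = 14 → E(14), carry out 0
  col 2: 6(6) + 3(3) + 0 (carry in) = 9 → 9(9), carry out 0
  col 3: 0(0) + 0(0) + 0 (carry in) = 0 → 0(0), carry out 0
Reading digits MSB→LSB: 09ED
Strip leading zeros: 9ED
= 0x9ED


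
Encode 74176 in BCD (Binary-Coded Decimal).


Each digit → 4-bit binary:
  7 → 0111
  4 → 0100
  1 → 0001
  7 → 0111
  6 → 0110
= 0111 0100 0001 0111 0110


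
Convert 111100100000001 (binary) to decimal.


Positional values:
Bit 0: 1 × 2^0 = 1
Bit 8: 1 × 2^8 = 256
Bit 11: 1 × 2^11 = 2048
Bit 12: 1 × 2^12 = 4096
Bit 13: 1 × 2^13 = 8192
Bit 14: 1 × 2^14 = 16384
Sum = 1 + 256 + 2048 + 4096 + 8192 + 16384
= 30977


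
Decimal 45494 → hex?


Divide by 16 repeatedly:
45494 ÷ 16 = 2843 remainder 6 (6)
2843 ÷ 16 = 177 remainder 11 (B)
177 ÷ 16 = 11 remainder 1 (1)
11 ÷ 16 = 0 remainder 11 (B)
Reading remainders bottom-up:
= 0xB1B6


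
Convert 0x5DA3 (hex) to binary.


Each hex digit → 4 binary bits:
  5 = 0101
  D = 1101
  A = 1010
  3 = 0011
Concatenate: 0101 1101 1010 0011
= 0101110110100011


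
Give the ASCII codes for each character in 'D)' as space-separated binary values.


String: 'D)'  (2 characters)
Per-character ASCII lookup:
  'D': uppercase starts at 65: 'D' = 65 + 3 = 68 → 1000100
  ')': special character: ')' = 41 → 101001
= 1000100 101001


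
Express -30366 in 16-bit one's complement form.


Original: 0111011010011110
Invert all bits:
  bit 0: 0 → 1
  bit 1: 1 → 0
  bit 2: 1 → 0
  bit 3: 1 → 0
  bit 4: 0 → 1
  bit 5: 1 → 0
  bit 6: 1 → 0
  bit 7: 0 → 1
  bit 8: 1 → 0
  bit 9: 0 → 1
  bit 10: 0 → 1
  bit 11: 1 → 0
  bit 12: 1 → 0
  bit 13: 1 → 0
  bit 14: 1 → 0
  bit 15: 0 → 1
= 1000100101100001


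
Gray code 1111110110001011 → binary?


Gray code: 1111110110001011
MSB stays the same: 1
Each subsequent bit = prev_binary XOR current_gray:
  B[1] = 1 XOR 1 = 0
  B[2] = 0 XOR 1 = 1
  B[3] = 1 XOR 1 = 0
  B[4] = 0 XOR 1 = 1
  B[5] = 1 XOR 1 = 0
  B[6] = 0 XOR 0 = 0
  B[7] = 0 XOR 1 = 1
  B[8] = 1 XOR 1 = 0
  B[9] = 0 XOR 0 = 0
  B[10] = 0 XOR 0 = 0
  B[11] = 0 XOR 0 = 0
  B[12] = 0 XOR 1 = 1
  B[13] = 1 XOR 0 = 1
  B[14] = 1 XOR 1 = 0
  B[15] = 0 XOR 1 = 1
= 1010100100001101 (43277 decimal)


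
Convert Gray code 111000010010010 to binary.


Gray code: 111000010010010
MSB stays the same: 1
Each subsequent bit = prev_binary XOR current_gray:
  B[1] = 1 XOR 1 = 0
  B[2] = 0 XOR 1 = 1
  B[3] = 1 XOR 0 = 1
  B[4] = 1 XOR 0 = 1
  B[5] = 1 XOR 0 = 1
  B[6] = 1 XOR 0 = 1
  B[7] = 1 XOR 1 = 0
  B[8] = 0 XOR 0 = 0
  B[9] = 0 XOR 0 = 0
  B[10] = 0 XOR 1 = 1
  B[11] = 1 XOR 0 = 1
  B[12] = 1 XOR 0 = 1
  B[13] = 1 XOR 1 = 0
  B[14] = 0 XOR 0 = 0
= 101111100011100 (24348 decimal)


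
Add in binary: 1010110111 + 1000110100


Align and add column by column (LSB to MSB, carry propagating):
  01010110111
+ 01000110100
  -----------
  col 0: 1 + 0 + 0 (carry in) = 1 → bit 1, carry out 0
  col 1: 1 + 0 + 0 (carry in) = 1 → bit 1, carry out 0
  col 2: 1 + 1 + 0 (carry in) = 2 → bit 0, carry out 1
  col 3: 0 + 0 + 1 (carry in) = 1 → bit 1, carry out 0
  col 4: 1 + 1 + 0 (carry in) = 2 → bit 0, carry out 1
  col 5: 1 + 1 + 1 (carry in) = 3 → bit 1, carry out 1
  col 6: 0 + 0 + 1 (carry in) = 1 → bit 1, carry out 0
  col 7: 1 + 0 + 0 (carry in) = 1 → bit 1, carry out 0
  col 8: 0 + 0 + 0 (carry in) = 0 → bit 0, carry out 0
  col 9: 1 + 1 + 0 (carry in) = 2 → bit 0, carry out 1
  col 10: 0 + 0 + 1 (carry in) = 1 → bit 1, carry out 0
Reading bits MSB→LSB: 10011101011
Strip leading zeros: 10011101011
= 10011101011


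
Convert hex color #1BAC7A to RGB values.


Hex: #1BAC7A
R = 1B₁₆ = 27
G = AC₁₆ = 172
B = 7A₁₆ = 122
= RGB(27, 172, 122)


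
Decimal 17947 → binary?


Divide by 2 repeatedly:
17947 ÷ 2 = 8973 remainder 1
8973 ÷ 2 = 4486 remainder 1
4486 ÷ 2 = 2243 remainder 0
2243 ÷ 2 = 1121 remainder 1
1121 ÷ 2 = 560 remainder 1
560 ÷ 2 = 280 remainder 0
280 ÷ 2 = 140 remainder 0
140 ÷ 2 = 70 remainder 0
70 ÷ 2 = 35 remainder 0
35 ÷ 2 = 17 remainder 1
17 ÷ 2 = 8 remainder 1
8 ÷ 2 = 4 remainder 0
4 ÷ 2 = 2 remainder 0
2 ÷ 2 = 1 remainder 0
1 ÷ 2 = 0 remainder 1
Reading remainders bottom-up:
= 100011000011011


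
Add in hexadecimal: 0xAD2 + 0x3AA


Align and add column by column (LSB to MSB, each column mod 16 with carry):
  0AD2
+ 03AA
  ----
  col 0: 2(2) + A(10) + 0 (carry in) = 12 → C(12), carry out 0
  col 1: D(13) + A(10) + 0 (carry in) = 23 → 7(7), carry out 1
  col 2: A(10) + 3(3) + 1 (carry in) = 14 → E(14), carry out 0
  col 3: 0(0) + 0(0) + 0 (carry in) = 0 → 0(0), carry out 0
Reading digits MSB→LSB: 0E7C
Strip leading zeros: E7C
= 0xE7C


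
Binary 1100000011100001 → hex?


Group into 4-bit nibbles: 1100000011100001
  1100 = C
  0000 = 0
  1110 = E
  0001 = 1
= 0xC0E1


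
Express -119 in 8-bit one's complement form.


Original: 01110111
Invert all bits:
  bit 0: 0 → 1
  bit 1: 1 → 0
  bit 2: 1 → 0
  bit 3: 1 → 0
  bit 4: 0 → 1
  bit 5: 1 → 0
  bit 6: 1 → 0
  bit 7: 1 → 0
= 10001000


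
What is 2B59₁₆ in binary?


Each hex digit → 4 binary bits:
  2 = 0010
  B = 1011
  5 = 0101
  9 = 1001
Concatenate: 0010 1011 0101 1001
= 0010101101011001


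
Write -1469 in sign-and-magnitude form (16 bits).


Sign bit: 1 (negative)
Magnitude: 1469 = 000010110111101
= 1000010110111101


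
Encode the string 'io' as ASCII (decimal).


String: 'io'  (2 characters)
Per-character ASCII lookup:
  'i': lowercase starts at 97: 'i' = 97 + 8 = 105
  'o': lowercase starts at 97: 'o' = 97 + 14 = 111
= 105 111


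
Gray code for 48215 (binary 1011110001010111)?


Binary: 1011110001010111
Gray code: G = B XOR (B >> 1)
B >> 1 = 0101111000101011
1011110001010111 XOR 0101111000101011:
  1 XOR 0 = 1
  0 XOR 1 = 1
  1 XOR 0 = 1
  1 XOR 1 = 0
  1 XOR 1 = 0
  1 XOR 1 = 0
  0 XOR 1 = 1
  0 XOR 0 = 0
  0 XOR 0 = 0
  1 XOR 0 = 1
  0 XOR 1 = 1
  1 XOR 0 = 1
  0 XOR 1 = 1
  1 XOR 0 = 1
  1 XOR 1 = 0
  1 XOR 1 = 0
= 1110001001111100


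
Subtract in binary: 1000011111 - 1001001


Align and subtract column by column (LSB to MSB, borrowing when needed):
  1000011111
- 0001001001
  ----------
  col 0: (1 - 0 borrow-in) - 1 → 1 - 1 = 0, borrow out 0
  col 1: (1 - 0 borrow-in) - 0 → 1 - 0 = 1, borrow out 0
  col 2: (1 - 0 borrow-in) - 0 → 1 - 0 = 1, borrow out 0
  col 3: (1 - 0 borrow-in) - 1 → 1 - 1 = 0, borrow out 0
  col 4: (1 - 0 borrow-in) - 0 → 1 - 0 = 1, borrow out 0
  col 5: (0 - 0 borrow-in) - 0 → 0 - 0 = 0, borrow out 0
  col 6: (0 - 0 borrow-in) - 1 → borrow from next column: (0+2) - 1 = 1, borrow out 1
  col 7: (0 - 1 borrow-in) - 0 → borrow from next column: (-1+2) - 0 = 1, borrow out 1
  col 8: (0 - 1 borrow-in) - 0 → borrow from next column: (-1+2) - 0 = 1, borrow out 1
  col 9: (1 - 1 borrow-in) - 0 → 0 - 0 = 0, borrow out 0
Reading bits MSB→LSB: 0111010110
Strip leading zeros: 111010110
= 111010110


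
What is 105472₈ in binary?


Each octal digit → 3 binary bits:
  1 = 001
  0 = 000
  5 = 101
  4 = 100
  7 = 111
  2 = 010
Concatenate: 001 000 101 100 111 010
= 001000101100111010


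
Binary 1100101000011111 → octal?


Group into 3-bit groups: 001100101000011111
  001 = 1
  100 = 4
  101 = 5
  000 = 0
  011 = 3
  111 = 7
= 0o145037


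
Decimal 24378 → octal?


Divide by 8 repeatedly:
24378 ÷ 8 = 3047 remainder 2
3047 ÷ 8 = 380 remainder 7
380 ÷ 8 = 47 remainder 4
47 ÷ 8 = 5 remainder 7
5 ÷ 8 = 0 remainder 5
Reading remainders bottom-up:
= 0o57472


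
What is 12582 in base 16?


Divide by 16 repeatedly:
12582 ÷ 16 = 786 remainder 6 (6)
786 ÷ 16 = 49 remainder 2 (2)
49 ÷ 16 = 3 remainder 1 (1)
3 ÷ 16 = 0 remainder 3 (3)
Reading remainders bottom-up:
= 0x3126


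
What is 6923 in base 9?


Divide by 9 repeatedly:
6923 ÷ 9 = 769 remainder 2
769 ÷ 9 = 85 remainder 4
85 ÷ 9 = 9 remainder 4
9 ÷ 9 = 1 remainder 0
1 ÷ 9 = 0 remainder 1
Reading remainders bottom-up:
= 10442


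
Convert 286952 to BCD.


Each digit → 4-bit binary:
  2 → 0010
  8 → 1000
  6 → 0110
  9 → 1001
  5 → 0101
  2 → 0010
= 0010 1000 0110 1001 0101 0010


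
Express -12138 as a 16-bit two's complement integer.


Original: 0010111101101010
Step 1 - Invert all bits: 1101000010010101
Step 2 - Add 1: 1101000010010101 + 1
= 1101000010010110 (represents -12138)


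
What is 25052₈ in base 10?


Positional values:
Position 0: 2 × 8^0 = 2
Position 1: 5 × 8^1 = 40
Position 2: 0 × 8^2 = 0
Position 3: 5 × 8^3 = 2560
Position 4: 2 × 8^4 = 8192
Sum = 2 + 40 + 0 + 2560 + 8192
= 10794


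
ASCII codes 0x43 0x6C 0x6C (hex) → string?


Codes (hex): 0x43 0x6C 0x6C
Per-code ASCII lookup:
  0x43 = 67  (range 65-90: uppercase, 67 - 65 = 2) → 'C'
  0x6C = 108  (range 97-122: lowercase, 108 - 97 = 11) → 'l'
  0x6C = 108  (range 97-122: lowercase, 108 - 97 = 11) → 'l'
= 'Cll'


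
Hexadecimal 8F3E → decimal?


Positional values:
Position 0: E × 16^0 = 14 × 1 = 14
Position 1: 3 × 16^1 = 3 × 16 = 48
Position 2: F × 16^2 = 15 × 256 = 3840
Position 3: 8 × 16^3 = 8 × 4096 = 32768
Sum = 14 + 48 + 3840 + 32768
= 36670


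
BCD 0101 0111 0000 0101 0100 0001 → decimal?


Each 4-bit group → digit:
  0101 → 5
  0111 → 7
  0000 → 0
  0101 → 5
  0100 → 4
  0001 → 1
= 570541


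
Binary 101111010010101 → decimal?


Positional values:
Bit 0: 1 × 2^0 = 1
Bit 2: 1 × 2^2 = 4
Bit 4: 1 × 2^4 = 16
Bit 7: 1 × 2^7 = 128
Bit 9: 1 × 2^9 = 512
Bit 10: 1 × 2^10 = 1024
Bit 11: 1 × 2^11 = 2048
Bit 12: 1 × 2^12 = 4096
Bit 14: 1 × 2^14 = 16384
Sum = 1 + 4 + 16 + 128 + 512 + 1024 + 2048 + 4096 + 16384
= 24213


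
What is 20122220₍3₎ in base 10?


Positional values (base 3):
  0 × 3^0 = 0 × 1 = 0
  2 × 3^1 = 2 × 3 = 6
  2 × 3^2 = 2 × 9 = 18
  2 × 3^3 = 2 × 27 = 54
  2 × 3^4 = 2 × 81 = 162
  1 × 3^5 = 1 × 243 = 243
  0 × 3^6 = 0 × 729 = 0
  2 × 3^7 = 2 × 2187 = 4374
Sum = 0 + 6 + 18 + 54 + 162 + 243 + 0 + 4374
= 4857


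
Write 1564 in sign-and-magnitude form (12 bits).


Sign bit: 0 (positive)
Magnitude: 1564 = 11000011100
= 011000011100


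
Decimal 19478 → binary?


Divide by 2 repeatedly:
19478 ÷ 2 = 9739 remainder 0
9739 ÷ 2 = 4869 remainder 1
4869 ÷ 2 = 2434 remainder 1
2434 ÷ 2 = 1217 remainder 0
1217 ÷ 2 = 608 remainder 1
608 ÷ 2 = 304 remainder 0
304 ÷ 2 = 152 remainder 0
152 ÷ 2 = 76 remainder 0
76 ÷ 2 = 38 remainder 0
38 ÷ 2 = 19 remainder 0
19 ÷ 2 = 9 remainder 1
9 ÷ 2 = 4 remainder 1
4 ÷ 2 = 2 remainder 0
2 ÷ 2 = 1 remainder 0
1 ÷ 2 = 0 remainder 1
Reading remainders bottom-up:
= 100110000010110


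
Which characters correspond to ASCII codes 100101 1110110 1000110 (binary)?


Codes (binary): 100101 1110110 1000110
Per-code ASCII lookup:
  100101 = 37  (special character) → '%'
  1110110 = 118  (range 97-122: lowercase, 118 - 97 = 21) → 'v'
  1000110 = 70  (range 65-90: uppercase, 70 - 65 = 5) → 'F'
= '%vF'


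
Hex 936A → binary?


Each hex digit → 4 binary bits:
  9 = 1001
  3 = 0011
  6 = 0110
  A = 1010
Concatenate: 1001 0011 0110 1010
= 1001001101101010


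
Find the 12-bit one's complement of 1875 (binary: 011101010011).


Original: 011101010011
Invert all bits:
  bit 0: 0 → 1
  bit 1: 1 → 0
  bit 2: 1 → 0
  bit 3: 1 → 0
  bit 4: 0 → 1
  bit 5: 1 → 0
  bit 6: 0 → 1
  bit 7: 1 → 0
  bit 8: 0 → 1
  bit 9: 0 → 1
  bit 10: 1 → 0
  bit 11: 1 → 0
= 100010101100


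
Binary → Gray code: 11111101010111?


Binary: 11111101010111
Gray code: G = B XOR (B >> 1)
B >> 1 = 01111110101011
11111101010111 XOR 01111110101011:
  1 XOR 0 = 1
  1 XOR 1 = 0
  1 XOR 1 = 0
  1 XOR 1 = 0
  1 XOR 1 = 0
  1 XOR 1 = 0
  0 XOR 1 = 1
  1 XOR 0 = 1
  0 XOR 1 = 1
  1 XOR 0 = 1
  0 XOR 1 = 1
  1 XOR 0 = 1
  1 XOR 1 = 0
  1 XOR 1 = 0
= 10000011111100


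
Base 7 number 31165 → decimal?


Positional values (base 7):
  5 × 7^0 = 5 × 1 = 5
  6 × 7^1 = 6 × 7 = 42
  1 × 7^2 = 1 × 49 = 49
  1 × 7^3 = 1 × 343 = 343
  3 × 7^4 = 3 × 2401 = 7203
Sum = 5 + 42 + 49 + 343 + 7203
= 7642


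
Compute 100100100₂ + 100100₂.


Align and add column by column (LSB to MSB, carry propagating):
  0100100100
+ 0000100100
  ----------
  col 0: 0 + 0 + 0 (carry in) = 0 → bit 0, carry out 0
  col 1: 0 + 0 + 0 (carry in) = 0 → bit 0, carry out 0
  col 2: 1 + 1 + 0 (carry in) = 2 → bit 0, carry out 1
  col 3: 0 + 0 + 1 (carry in) = 1 → bit 1, carry out 0
  col 4: 0 + 0 + 0 (carry in) = 0 → bit 0, carry out 0
  col 5: 1 + 1 + 0 (carry in) = 2 → bit 0, carry out 1
  col 6: 0 + 0 + 1 (carry in) = 1 → bit 1, carry out 0
  col 7: 0 + 0 + 0 (carry in) = 0 → bit 0, carry out 0
  col 8: 1 + 0 + 0 (carry in) = 1 → bit 1, carry out 0
  col 9: 0 + 0 + 0 (carry in) = 0 → bit 0, carry out 0
Reading bits MSB→LSB: 0101001000
Strip leading zeros: 101001000
= 101001000


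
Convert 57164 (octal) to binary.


Each octal digit → 3 binary bits:
  5 = 101
  7 = 111
  1 = 001
  6 = 110
  4 = 100
Concatenate: 101 111 001 110 100
= 101111001110100


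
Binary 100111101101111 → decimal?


Positional values:
Bit 0: 1 × 2^0 = 1
Bit 1: 1 × 2^1 = 2
Bit 2: 1 × 2^2 = 4
Bit 3: 1 × 2^3 = 8
Bit 5: 1 × 2^5 = 32
Bit 6: 1 × 2^6 = 64
Bit 8: 1 × 2^8 = 256
Bit 9: 1 × 2^9 = 512
Bit 10: 1 × 2^10 = 1024
Bit 11: 1 × 2^11 = 2048
Bit 14: 1 × 2^14 = 16384
Sum = 1 + 2 + 4 + 8 + 32 + 64 + 256 + 512 + 1024 + 2048 + 16384
= 20335


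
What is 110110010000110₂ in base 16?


Group into 4-bit nibbles: 0110110010000110
  0110 = 6
  1100 = C
  1000 = 8
  0110 = 6
= 0x6C86


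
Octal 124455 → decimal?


Positional values:
Position 0: 5 × 8^0 = 5
Position 1: 5 × 8^1 = 40
Position 2: 4 × 8^2 = 256
Position 3: 4 × 8^3 = 2048
Position 4: 2 × 8^4 = 8192
Position 5: 1 × 8^5 = 32768
Sum = 5 + 40 + 256 + 2048 + 8192 + 32768
= 43309


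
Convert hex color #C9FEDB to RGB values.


Hex: #C9FEDB
R = C9₁₆ = 201
G = FE₁₆ = 254
B = DB₁₆ = 219
= RGB(201, 254, 219)


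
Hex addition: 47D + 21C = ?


Align and add column by column (LSB to MSB, each column mod 16 with carry):
  047D
+ 021C
  ----
  col 0: D(13) + C(12) + 0 (carry in) = 25 → 9(9), carry out 1
  col 1: 7(7) + 1(1) + 1 (carry in) = 9 → 9(9), carry out 0
  col 2: 4(4) + 2(2) + 0 (carry in) = 6 → 6(6), carry out 0
  col 3: 0(0) + 0(0) + 0 (carry in) = 0 → 0(0), carry out 0
Reading digits MSB→LSB: 0699
Strip leading zeros: 699
= 0x699


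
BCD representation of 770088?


Each digit → 4-bit binary:
  7 → 0111
  7 → 0111
  0 → 0000
  0 → 0000
  8 → 1000
  8 → 1000
= 0111 0111 0000 0000 1000 1000


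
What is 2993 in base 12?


Divide by 12 repeatedly:
2993 ÷ 12 = 249 remainder 5
249 ÷ 12 = 20 remainder 9
20 ÷ 12 = 1 remainder 8
1 ÷ 12 = 0 remainder 1
Reading remainders bottom-up:
= 1895


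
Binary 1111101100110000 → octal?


Group into 3-bit groups: 001111101100110000
  001 = 1
  111 = 7
  101 = 5
  100 = 4
  110 = 6
  000 = 0
= 0o175460


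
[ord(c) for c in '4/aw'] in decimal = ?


String: '4/aw'  (4 characters)
Per-character ASCII lookup:
  '4': digits start at 48: '4' = 48 + 4 = 52
  '/': special character: '/' = 47
  'a': lowercase starts at 97: 'a' = 97 + 0 = 97
  'w': lowercase starts at 97: 'w' = 97 + 22 = 119
= 52 47 97 119


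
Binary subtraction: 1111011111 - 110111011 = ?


Align and subtract column by column (LSB to MSB, borrowing when needed):
  1111011111
- 0110111011
  ----------
  col 0: (1 - 0 borrow-in) - 1 → 1 - 1 = 0, borrow out 0
  col 1: (1 - 0 borrow-in) - 1 → 1 - 1 = 0, borrow out 0
  col 2: (1 - 0 borrow-in) - 0 → 1 - 0 = 1, borrow out 0
  col 3: (1 - 0 borrow-in) - 1 → 1 - 1 = 0, borrow out 0
  col 4: (1 - 0 borrow-in) - 1 → 1 - 1 = 0, borrow out 0
  col 5: (0 - 0 borrow-in) - 1 → borrow from next column: (0+2) - 1 = 1, borrow out 1
  col 6: (1 - 1 borrow-in) - 0 → 0 - 0 = 0, borrow out 0
  col 7: (1 - 0 borrow-in) - 1 → 1 - 1 = 0, borrow out 0
  col 8: (1 - 0 borrow-in) - 1 → 1 - 1 = 0, borrow out 0
  col 9: (1 - 0 borrow-in) - 0 → 1 - 0 = 1, borrow out 0
Reading bits MSB→LSB: 1000100100
Strip leading zeros: 1000100100
= 1000100100


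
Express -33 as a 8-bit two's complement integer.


Original: 00100001
Step 1 - Invert all bits: 11011110
Step 2 - Add 1: 11011110 + 1
= 11011111 (represents -33)


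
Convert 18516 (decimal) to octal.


Divide by 8 repeatedly:
18516 ÷ 8 = 2314 remainder 4
2314 ÷ 8 = 289 remainder 2
289 ÷ 8 = 36 remainder 1
36 ÷ 8 = 4 remainder 4
4 ÷ 8 = 0 remainder 4
Reading remainders bottom-up:
= 0o44124


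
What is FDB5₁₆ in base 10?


Positional values:
Position 0: 5 × 16^0 = 5 × 1 = 5
Position 1: B × 16^1 = 11 × 16 = 176
Position 2: D × 16^2 = 13 × 256 = 3328
Position 3: F × 16^3 = 15 × 4096 = 61440
Sum = 5 + 176 + 3328 + 61440
= 64949


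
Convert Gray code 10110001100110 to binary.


Gray code: 10110001100110
MSB stays the same: 1
Each subsequent bit = prev_binary XOR current_gray:
  B[1] = 1 XOR 0 = 1
  B[2] = 1 XOR 1 = 0
  B[3] = 0 XOR 1 = 1
  B[4] = 1 XOR 0 = 1
  B[5] = 1 XOR 0 = 1
  B[6] = 1 XOR 0 = 1
  B[7] = 1 XOR 1 = 0
  B[8] = 0 XOR 1 = 1
  B[9] = 1 XOR 0 = 1
  B[10] = 1 XOR 0 = 1
  B[11] = 1 XOR 1 = 0
  B[12] = 0 XOR 1 = 1
  B[13] = 1 XOR 0 = 1
= 11011110111011 (14267 decimal)


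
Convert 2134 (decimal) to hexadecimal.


Divide by 16 repeatedly:
2134 ÷ 16 = 133 remainder 6 (6)
133 ÷ 16 = 8 remainder 5 (5)
8 ÷ 16 = 0 remainder 8 (8)
Reading remainders bottom-up:
= 0x856


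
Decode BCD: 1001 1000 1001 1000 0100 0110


Each 4-bit group → digit:
  1001 → 9
  1000 → 8
  1001 → 9
  1000 → 8
  0100 → 4
  0110 → 6
= 989846


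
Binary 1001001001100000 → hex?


Group into 4-bit nibbles: 1001001001100000
  1001 = 9
  0010 = 2
  0110 = 6
  0000 = 0
= 0x9260


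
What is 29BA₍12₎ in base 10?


Positional values (base 12):
  A × 12^0 = 10 × 1 = 10
  B × 12^1 = 11 × 12 = 132
  9 × 12^2 = 9 × 144 = 1296
  2 × 12^3 = 2 × 1728 = 3456
Sum = 10 + 132 + 1296 + 3456
= 4894


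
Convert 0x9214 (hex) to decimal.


Positional values:
Position 0: 4 × 16^0 = 4 × 1 = 4
Position 1: 1 × 16^1 = 1 × 16 = 16
Position 2: 2 × 16^2 = 2 × 256 = 512
Position 3: 9 × 16^3 = 9 × 4096 = 36864
Sum = 4 + 16 + 512 + 36864
= 37396


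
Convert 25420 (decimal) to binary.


Divide by 2 repeatedly:
25420 ÷ 2 = 12710 remainder 0
12710 ÷ 2 = 6355 remainder 0
6355 ÷ 2 = 3177 remainder 1
3177 ÷ 2 = 1588 remainder 1
1588 ÷ 2 = 794 remainder 0
794 ÷ 2 = 397 remainder 0
397 ÷ 2 = 198 remainder 1
198 ÷ 2 = 99 remainder 0
99 ÷ 2 = 49 remainder 1
49 ÷ 2 = 24 remainder 1
24 ÷ 2 = 12 remainder 0
12 ÷ 2 = 6 remainder 0
6 ÷ 2 = 3 remainder 0
3 ÷ 2 = 1 remainder 1
1 ÷ 2 = 0 remainder 1
Reading remainders bottom-up:
= 110001101001100


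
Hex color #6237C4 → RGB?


Hex: #6237C4
R = 62₁₆ = 98
G = 37₁₆ = 55
B = C4₁₆ = 196
= RGB(98, 55, 196)


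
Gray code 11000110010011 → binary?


Gray code: 11000110010011
MSB stays the same: 1
Each subsequent bit = prev_binary XOR current_gray:
  B[1] = 1 XOR 1 = 0
  B[2] = 0 XOR 0 = 0
  B[3] = 0 XOR 0 = 0
  B[4] = 0 XOR 0 = 0
  B[5] = 0 XOR 1 = 1
  B[6] = 1 XOR 1 = 0
  B[7] = 0 XOR 0 = 0
  B[8] = 0 XOR 0 = 0
  B[9] = 0 XOR 1 = 1
  B[10] = 1 XOR 0 = 1
  B[11] = 1 XOR 0 = 1
  B[12] = 1 XOR 1 = 0
  B[13] = 0 XOR 1 = 1
= 10000100011101 (8477 decimal)


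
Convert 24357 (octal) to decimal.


Positional values:
Position 0: 7 × 8^0 = 7
Position 1: 5 × 8^1 = 40
Position 2: 3 × 8^2 = 192
Position 3: 4 × 8^3 = 2048
Position 4: 2 × 8^4 = 8192
Sum = 7 + 40 + 192 + 2048 + 8192
= 10479


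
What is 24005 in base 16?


Divide by 16 repeatedly:
24005 ÷ 16 = 1500 remainder 5 (5)
1500 ÷ 16 = 93 remainder 12 (C)
93 ÷ 16 = 5 remainder 13 (D)
5 ÷ 16 = 0 remainder 5 (5)
Reading remainders bottom-up:
= 0x5DC5


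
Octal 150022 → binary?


Each octal digit → 3 binary bits:
  1 = 001
  5 = 101
  0 = 000
  0 = 000
  2 = 010
  2 = 010
Concatenate: 001 101 000 000 010 010
= 001101000000010010


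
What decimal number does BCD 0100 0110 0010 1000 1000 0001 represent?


Each 4-bit group → digit:
  0100 → 4
  0110 → 6
  0010 → 2
  1000 → 8
  1000 → 8
  0001 → 1
= 462881


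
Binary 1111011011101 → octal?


Group into 3-bit groups: 001111011011101
  001 = 1
  111 = 7
  011 = 3
  011 = 3
  101 = 5
= 0o17335


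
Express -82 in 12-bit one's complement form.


Original: 000001010010
Invert all bits:
  bit 0: 0 → 1
  bit 1: 0 → 1
  bit 2: 0 → 1
  bit 3: 0 → 1
  bit 4: 0 → 1
  bit 5: 1 → 0
  bit 6: 0 → 1
  bit 7: 1 → 0
  bit 8: 0 → 1
  bit 9: 0 → 1
  bit 10: 1 → 0
  bit 11: 0 → 1
= 111110101101


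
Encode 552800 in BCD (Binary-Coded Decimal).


Each digit → 4-bit binary:
  5 → 0101
  5 → 0101
  2 → 0010
  8 → 1000
  0 → 0000
  0 → 0000
= 0101 0101 0010 1000 0000 0000


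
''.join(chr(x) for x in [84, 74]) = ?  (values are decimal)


Codes (decimal): 84 74
Per-code ASCII lookup:
  84  (range 65-90: uppercase, 84 - 65 = 19) → 'T'
  74  (range 65-90: uppercase, 74 - 65 = 9) → 'J'
= 'TJ'


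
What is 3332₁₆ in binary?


Each hex digit → 4 binary bits:
  3 = 0011
  3 = 0011
  3 = 0011
  2 = 0010
Concatenate: 0011 0011 0011 0010
= 0011001100110010


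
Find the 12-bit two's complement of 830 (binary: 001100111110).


Original: 001100111110
Step 1 - Invert all bits: 110011000001
Step 2 - Add 1: 110011000001 + 1
= 110011000010 (represents -830)


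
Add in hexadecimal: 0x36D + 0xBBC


Align and add column by column (LSB to MSB, each column mod 16 with carry):
  036D
+ 0BBC
  ----
  col 0: D(13) + C(12) + 0 (carry in) = 25 → 9(9), carry out 1
  col 1: 6(6) + B(11) + 1 (carry in) = 18 → 2(2), carry out 1
  col 2: 3(3) + B(11) + 1 (carry in) = 15 → F(15), carry out 0
  col 3: 0(0) + 0(0) + 0 (carry in) = 0 → 0(0), carry out 0
Reading digits MSB→LSB: 0F29
Strip leading zeros: F29
= 0xF29


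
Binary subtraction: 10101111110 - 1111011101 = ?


Align and subtract column by column (LSB to MSB, borrowing when needed):
  10101111110
- 01111011101
  -----------
  col 0: (0 - 0 borrow-in) - 1 → borrow from next column: (0+2) - 1 = 1, borrow out 1
  col 1: (1 - 1 borrow-in) - 0 → 0 - 0 = 0, borrow out 0
  col 2: (1 - 0 borrow-in) - 1 → 1 - 1 = 0, borrow out 0
  col 3: (1 - 0 borrow-in) - 1 → 1 - 1 = 0, borrow out 0
  col 4: (1 - 0 borrow-in) - 1 → 1 - 1 = 0, borrow out 0
  col 5: (1 - 0 borrow-in) - 0 → 1 - 0 = 1, borrow out 0
  col 6: (1 - 0 borrow-in) - 1 → 1 - 1 = 0, borrow out 0
  col 7: (0 - 0 borrow-in) - 1 → borrow from next column: (0+2) - 1 = 1, borrow out 1
  col 8: (1 - 1 borrow-in) - 1 → borrow from next column: (0+2) - 1 = 1, borrow out 1
  col 9: (0 - 1 borrow-in) - 1 → borrow from next column: (-1+2) - 1 = 0, borrow out 1
  col 10: (1 - 1 borrow-in) - 0 → 0 - 0 = 0, borrow out 0
Reading bits MSB→LSB: 00110100001
Strip leading zeros: 110100001
= 110100001


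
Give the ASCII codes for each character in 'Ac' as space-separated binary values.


String: 'Ac'  (2 characters)
Per-character ASCII lookup:
  'A': uppercase starts at 65: 'A' = 65 + 0 = 65 → 1000001
  'c': lowercase starts at 97: 'c' = 97 + 2 = 99 → 1100011
= 1000001 1100011


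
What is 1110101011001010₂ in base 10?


Positional values:
Bit 1: 1 × 2^1 = 2
Bit 3: 1 × 2^3 = 8
Bit 6: 1 × 2^6 = 64
Bit 7: 1 × 2^7 = 128
Bit 9: 1 × 2^9 = 512
Bit 11: 1 × 2^11 = 2048
Bit 13: 1 × 2^13 = 8192
Bit 14: 1 × 2^14 = 16384
Bit 15: 1 × 2^15 = 32768
Sum = 2 + 8 + 64 + 128 + 512 + 2048 + 8192 + 16384 + 32768
= 60106


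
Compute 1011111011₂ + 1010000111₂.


Align and add column by column (LSB to MSB, carry propagating):
  01011111011
+ 01010000111
  -----------
  col 0: 1 + 1 + 0 (carry in) = 2 → bit 0, carry out 1
  col 1: 1 + 1 + 1 (carry in) = 3 → bit 1, carry out 1
  col 2: 0 + 1 + 1 (carry in) = 2 → bit 0, carry out 1
  col 3: 1 + 0 + 1 (carry in) = 2 → bit 0, carry out 1
  col 4: 1 + 0 + 1 (carry in) = 2 → bit 0, carry out 1
  col 5: 1 + 0 + 1 (carry in) = 2 → bit 0, carry out 1
  col 6: 1 + 0 + 1 (carry in) = 2 → bit 0, carry out 1
  col 7: 1 + 1 + 1 (carry in) = 3 → bit 1, carry out 1
  col 8: 0 + 0 + 1 (carry in) = 1 → bit 1, carry out 0
  col 9: 1 + 1 + 0 (carry in) = 2 → bit 0, carry out 1
  col 10: 0 + 0 + 1 (carry in) = 1 → bit 1, carry out 0
Reading bits MSB→LSB: 10110000010
Strip leading zeros: 10110000010
= 10110000010


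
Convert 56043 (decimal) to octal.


Divide by 8 repeatedly:
56043 ÷ 8 = 7005 remainder 3
7005 ÷ 8 = 875 remainder 5
875 ÷ 8 = 109 remainder 3
109 ÷ 8 = 13 remainder 5
13 ÷ 8 = 1 remainder 5
1 ÷ 8 = 0 remainder 1
Reading remainders bottom-up:
= 0o155353


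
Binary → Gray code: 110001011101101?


Binary: 110001011101101
Gray code: G = B XOR (B >> 1)
B >> 1 = 011000101110110
110001011101101 XOR 011000101110110:
  1 XOR 0 = 1
  1 XOR 1 = 0
  0 XOR 1 = 1
  0 XOR 0 = 0
  0 XOR 0 = 0
  1 XOR 0 = 1
  0 XOR 1 = 1
  1 XOR 0 = 1
  1 XOR 1 = 0
  1 XOR 1 = 0
  0 XOR 1 = 1
  1 XOR 0 = 1
  1 XOR 1 = 0
  0 XOR 1 = 1
  1 XOR 0 = 1
= 101001110011011


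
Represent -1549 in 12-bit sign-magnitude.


Sign bit: 1 (negative)
Magnitude: 1549 = 11000001101
= 111000001101


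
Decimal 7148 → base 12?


Divide by 12 repeatedly:
7148 ÷ 12 = 595 remainder 8
595 ÷ 12 = 49 remainder 7
49 ÷ 12 = 4 remainder 1
4 ÷ 12 = 0 remainder 4
Reading remainders bottom-up:
= 4178


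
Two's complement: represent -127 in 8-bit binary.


Original: 01111111
Step 1 - Invert all bits: 10000000
Step 2 - Add 1: 10000000 + 1
= 10000001 (represents -127)


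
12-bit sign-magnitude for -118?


Sign bit: 1 (negative)
Magnitude: 118 = 00001110110
= 100001110110


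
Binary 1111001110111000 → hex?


Group into 4-bit nibbles: 1111001110111000
  1111 = F
  0011 = 3
  1011 = B
  1000 = 8
= 0xF3B8


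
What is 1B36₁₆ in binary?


Each hex digit → 4 binary bits:
  1 = 0001
  B = 1011
  3 = 0011
  6 = 0110
Concatenate: 0001 1011 0011 0110
= 0001101100110110


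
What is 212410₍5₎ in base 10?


Positional values (base 5):
  0 × 5^0 = 0 × 1 = 0
  1 × 5^1 = 1 × 5 = 5
  4 × 5^2 = 4 × 25 = 100
  2 × 5^3 = 2 × 125 = 250
  1 × 5^4 = 1 × 625 = 625
  2 × 5^5 = 2 × 3125 = 6250
Sum = 0 + 5 + 100 + 250 + 625 + 6250
= 7230


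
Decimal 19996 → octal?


Divide by 8 repeatedly:
19996 ÷ 8 = 2499 remainder 4
2499 ÷ 8 = 312 remainder 3
312 ÷ 8 = 39 remainder 0
39 ÷ 8 = 4 remainder 7
4 ÷ 8 = 0 remainder 4
Reading remainders bottom-up:
= 0o47034


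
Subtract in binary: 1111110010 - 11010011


Align and subtract column by column (LSB to MSB, borrowing when needed):
  1111110010
- 0011010011
  ----------
  col 0: (0 - 0 borrow-in) - 1 → borrow from next column: (0+2) - 1 = 1, borrow out 1
  col 1: (1 - 1 borrow-in) - 1 → borrow from next column: (0+2) - 1 = 1, borrow out 1
  col 2: (0 - 1 borrow-in) - 0 → borrow from next column: (-1+2) - 0 = 1, borrow out 1
  col 3: (0 - 1 borrow-in) - 0 → borrow from next column: (-1+2) - 0 = 1, borrow out 1
  col 4: (1 - 1 borrow-in) - 1 → borrow from next column: (0+2) - 1 = 1, borrow out 1
  col 5: (1 - 1 borrow-in) - 0 → 0 - 0 = 0, borrow out 0
  col 6: (1 - 0 borrow-in) - 1 → 1 - 1 = 0, borrow out 0
  col 7: (1 - 0 borrow-in) - 1 → 1 - 1 = 0, borrow out 0
  col 8: (1 - 0 borrow-in) - 0 → 1 - 0 = 1, borrow out 0
  col 9: (1 - 0 borrow-in) - 0 → 1 - 0 = 1, borrow out 0
Reading bits MSB→LSB: 1100011111
Strip leading zeros: 1100011111
= 1100011111


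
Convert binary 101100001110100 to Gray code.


Binary: 101100001110100
Gray code: G = B XOR (B >> 1)
B >> 1 = 010110000111010
101100001110100 XOR 010110000111010:
  1 XOR 0 = 1
  0 XOR 1 = 1
  1 XOR 0 = 1
  1 XOR 1 = 0
  0 XOR 1 = 1
  0 XOR 0 = 0
  0 XOR 0 = 0
  0 XOR 0 = 0
  1 XOR 0 = 1
  1 XOR 1 = 0
  1 XOR 1 = 0
  0 XOR 1 = 1
  1 XOR 0 = 1
  0 XOR 1 = 1
  0 XOR 0 = 0
= 111010001001110


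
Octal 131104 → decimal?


Positional values:
Position 0: 4 × 8^0 = 4
Position 1: 0 × 8^1 = 0
Position 2: 1 × 8^2 = 64
Position 3: 1 × 8^3 = 512
Position 4: 3 × 8^4 = 12288
Position 5: 1 × 8^5 = 32768
Sum = 4 + 0 + 64 + 512 + 12288 + 32768
= 45636
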